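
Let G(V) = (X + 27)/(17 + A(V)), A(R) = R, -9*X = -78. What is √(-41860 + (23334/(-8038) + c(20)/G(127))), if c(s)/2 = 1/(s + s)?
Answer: I*√193540038522874345/2150165 ≈ 204.6*I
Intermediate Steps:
X = 26/3 (X = -⅑*(-78) = 26/3 ≈ 8.6667)
c(s) = 1/s (c(s) = 2/(s + s) = 2/((2*s)) = 2*(1/(2*s)) = 1/s)
G(V) = 107/(3*(17 + V)) (G(V) = (26/3 + 27)/(17 + V) = 107/(3*(17 + V)))
√(-41860 + (23334/(-8038) + c(20)/G(127))) = √(-41860 + (23334/(-8038) + 1/(20*((107/(3*(17 + 127))))))) = √(-41860 + (23334*(-1/8038) + 1/(20*(((107/3)/144))))) = √(-41860 + (-11667/4019 + 1/(20*(((107/3)*(1/144)))))) = √(-41860 + (-11667/4019 + 1/(20*(107/432)))) = √(-41860 + (-11667/4019 + (1/20)*(432/107))) = √(-41860 + (-11667/4019 + 108/535)) = √(-41860 - 5807793/2150165) = √(-90011714693/2150165) = I*√193540038522874345/2150165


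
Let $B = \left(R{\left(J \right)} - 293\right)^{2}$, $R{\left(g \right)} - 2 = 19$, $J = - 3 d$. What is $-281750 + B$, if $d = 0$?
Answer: $-207766$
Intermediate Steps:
$J = 0$ ($J = \left(-3\right) 0 = 0$)
$R{\left(g \right)} = 21$ ($R{\left(g \right)} = 2 + 19 = 21$)
$B = 73984$ ($B = \left(21 - 293\right)^{2} = \left(-272\right)^{2} = 73984$)
$-281750 + B = -281750 + 73984 = -207766$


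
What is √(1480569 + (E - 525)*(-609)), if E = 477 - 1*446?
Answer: 3*√197935 ≈ 1334.7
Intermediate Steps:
E = 31 (E = 477 - 446 = 31)
√(1480569 + (E - 525)*(-609)) = √(1480569 + (31 - 525)*(-609)) = √(1480569 - 494*(-609)) = √(1480569 + 300846) = √1781415 = 3*√197935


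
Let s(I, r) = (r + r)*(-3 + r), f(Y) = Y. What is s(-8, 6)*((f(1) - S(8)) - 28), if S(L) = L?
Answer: -1260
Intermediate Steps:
s(I, r) = 2*r*(-3 + r) (s(I, r) = (2*r)*(-3 + r) = 2*r*(-3 + r))
s(-8, 6)*((f(1) - S(8)) - 28) = (2*6*(-3 + 6))*((1 - 1*8) - 28) = (2*6*3)*((1 - 8) - 28) = 36*(-7 - 28) = 36*(-35) = -1260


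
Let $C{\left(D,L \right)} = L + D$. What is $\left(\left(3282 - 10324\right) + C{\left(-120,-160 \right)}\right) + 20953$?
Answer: $13631$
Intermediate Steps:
$C{\left(D,L \right)} = D + L$
$\left(\left(3282 - 10324\right) + C{\left(-120,-160 \right)}\right) + 20953 = \left(\left(3282 - 10324\right) - 280\right) + 20953 = \left(-7042 - 280\right) + 20953 = -7322 + 20953 = 13631$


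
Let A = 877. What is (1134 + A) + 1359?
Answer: 3370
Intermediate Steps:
(1134 + A) + 1359 = (1134 + 877) + 1359 = 2011 + 1359 = 3370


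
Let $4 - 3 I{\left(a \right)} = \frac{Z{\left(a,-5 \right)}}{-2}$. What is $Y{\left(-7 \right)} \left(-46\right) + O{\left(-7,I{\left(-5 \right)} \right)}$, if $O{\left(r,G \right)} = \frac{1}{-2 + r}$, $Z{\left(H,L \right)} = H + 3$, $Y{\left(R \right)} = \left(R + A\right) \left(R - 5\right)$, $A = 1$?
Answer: $- \frac{29809}{9} \approx -3312.1$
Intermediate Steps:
$Y{\left(R \right)} = \left(1 + R\right) \left(-5 + R\right)$ ($Y{\left(R \right)} = \left(R + 1\right) \left(R - 5\right) = \left(1 + R\right) \left(-5 + R\right)$)
$Z{\left(H,L \right)} = 3 + H$
$I{\left(a \right)} = \frac{11}{6} + \frac{a}{6}$ ($I{\left(a \right)} = \frac{4}{3} - \frac{\left(3 + a\right) \frac{1}{-2}}{3} = \frac{4}{3} - \frac{\left(3 + a\right) \left(- \frac{1}{2}\right)}{3} = \frac{4}{3} - \frac{- \frac{3}{2} - \frac{a}{2}}{3} = \frac{4}{3} + \left(\frac{1}{2} + \frac{a}{6}\right) = \frac{11}{6} + \frac{a}{6}$)
$Y{\left(-7 \right)} \left(-46\right) + O{\left(-7,I{\left(-5 \right)} \right)} = \left(-5 + \left(-7\right)^{2} - -28\right) \left(-46\right) + \frac{1}{-2 - 7} = \left(-5 + 49 + 28\right) \left(-46\right) + \frac{1}{-9} = 72 \left(-46\right) - \frac{1}{9} = -3312 - \frac{1}{9} = - \frac{29809}{9}$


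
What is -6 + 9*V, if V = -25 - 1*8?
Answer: -303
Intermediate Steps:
V = -33 (V = -25 - 8 = -33)
-6 + 9*V = -6 + 9*(-33) = -6 - 297 = -303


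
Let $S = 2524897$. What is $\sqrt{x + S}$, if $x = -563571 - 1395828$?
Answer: $\sqrt{565498} \approx 752.0$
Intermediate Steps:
$x = -1959399$ ($x = -563571 - 1395828 = -1959399$)
$\sqrt{x + S} = \sqrt{-1959399 + 2524897} = \sqrt{565498}$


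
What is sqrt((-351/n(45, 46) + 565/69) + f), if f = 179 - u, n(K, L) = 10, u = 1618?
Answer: I*sqrt(697920510)/690 ≈ 38.287*I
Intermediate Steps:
f = -1439 (f = 179 - 1*1618 = 179 - 1618 = -1439)
sqrt((-351/n(45, 46) + 565/69) + f) = sqrt((-351/10 + 565/69) - 1439) = sqrt(-18569/690 - 1439) = sqrt(-1011479/690) = I*sqrt(697920510)/690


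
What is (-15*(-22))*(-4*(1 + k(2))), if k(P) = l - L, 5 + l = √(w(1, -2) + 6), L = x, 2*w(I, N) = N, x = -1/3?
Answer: 4840 - 1320*√5 ≈ 1888.4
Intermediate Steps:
x = -⅓ (x = -1*⅓ = -⅓ ≈ -0.33333)
w(I, N) = N/2
L = -⅓ ≈ -0.33333
l = -5 + √5 (l = -5 + √((½)*(-2) + 6) = -5 + √(-1 + 6) = -5 + √5 ≈ -2.7639)
k(P) = -14/3 + √5 (k(P) = (-5 + √5) - 1*(-⅓) = (-5 + √5) + ⅓ = -14/3 + √5)
(-15*(-22))*(-4*(1 + k(2))) = (-15*(-22))*(-4*(1 + (-14/3 + √5))) = 330*(-4*(-11/3 + √5)) = 330*(44/3 - 4*√5) = 4840 - 1320*√5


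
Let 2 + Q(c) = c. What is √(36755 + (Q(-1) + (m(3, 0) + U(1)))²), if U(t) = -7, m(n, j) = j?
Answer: 9*√455 ≈ 191.98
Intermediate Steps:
Q(c) = -2 + c
√(36755 + (Q(-1) + (m(3, 0) + U(1)))²) = √(36755 + ((-2 - 1) + (0 - 7))²) = √(36755 + (-3 - 7)²) = √(36755 + (-10)²) = √(36755 + 100) = √36855 = 9*√455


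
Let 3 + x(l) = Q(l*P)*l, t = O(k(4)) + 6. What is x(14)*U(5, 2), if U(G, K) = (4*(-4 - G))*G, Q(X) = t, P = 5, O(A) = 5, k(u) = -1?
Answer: -27180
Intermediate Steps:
t = 11 (t = 5 + 6 = 11)
Q(X) = 11
U(G, K) = G*(-16 - 4*G) (U(G, K) = (-16 - 4*G)*G = G*(-16 - 4*G))
x(l) = -3 + 11*l
x(14)*U(5, 2) = (-3 + 11*14)*(-4*5*(4 + 5)) = (-3 + 154)*(-4*5*9) = 151*(-180) = -27180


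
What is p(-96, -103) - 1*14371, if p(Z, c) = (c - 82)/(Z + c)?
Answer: -2859644/199 ≈ -14370.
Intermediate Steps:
p(Z, c) = (-82 + c)/(Z + c)
p(-96, -103) - 1*14371 = (-82 - 103)/(-96 - 103) - 1*14371 = -185/(-199) - 14371 = -1/199*(-185) - 14371 = 185/199 - 14371 = -2859644/199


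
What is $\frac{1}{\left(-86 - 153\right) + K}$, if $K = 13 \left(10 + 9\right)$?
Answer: $\frac{1}{8} \approx 0.125$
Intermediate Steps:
$K = 247$ ($K = 13 \cdot 19 = 247$)
$\frac{1}{\left(-86 - 153\right) + K} = \frac{1}{\left(-86 - 153\right) + 247} = \frac{1}{-239 + 247} = \frac{1}{8}$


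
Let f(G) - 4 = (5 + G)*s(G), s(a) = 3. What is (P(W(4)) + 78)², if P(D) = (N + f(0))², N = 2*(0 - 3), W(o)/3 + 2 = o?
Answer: 61009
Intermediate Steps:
W(o) = -6 + 3*o
N = -6 (N = 2*(-3) = -6)
f(G) = 19 + 3*G (f(G) = 4 + (5 + G)*3 = 4 + (15 + 3*G) = 19 + 3*G)
P(D) = 169 (P(D) = (-6 + (19 + 3*0))² = (-6 + (19 + 0))² = (-6 + 19)² = 13² = 169)
(P(W(4)) + 78)² = (169 + 78)² = 247² = 61009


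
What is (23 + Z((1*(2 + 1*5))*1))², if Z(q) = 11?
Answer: 1156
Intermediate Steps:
(23 + Z((1*(2 + 1*5))*1))² = (23 + 11)² = 34² = 1156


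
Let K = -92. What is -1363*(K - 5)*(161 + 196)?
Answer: 47199327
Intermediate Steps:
-1363*(K - 5)*(161 + 196) = -1363*(-92 - 5)*(161 + 196) = -(-132211)*357 = -1363*(-34629) = 47199327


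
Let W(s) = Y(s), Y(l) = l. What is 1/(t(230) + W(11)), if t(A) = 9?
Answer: 1/20 ≈ 0.050000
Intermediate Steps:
W(s) = s
1/(t(230) + W(11)) = 1/(9 + 11) = 1/20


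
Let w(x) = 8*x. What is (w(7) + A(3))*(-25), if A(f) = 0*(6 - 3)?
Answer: -1400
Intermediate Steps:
A(f) = 0 (A(f) = 0*3 = 0)
(w(7) + A(3))*(-25) = (8*7 + 0)*(-25) = (56 + 0)*(-25) = 56*(-25) = -1400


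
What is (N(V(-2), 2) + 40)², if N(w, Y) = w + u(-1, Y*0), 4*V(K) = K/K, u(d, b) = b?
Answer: 25921/16 ≈ 1620.1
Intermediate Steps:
V(K) = ¼ (V(K) = (K/K)/4 = (¼)*1 = ¼)
N(w, Y) = w (N(w, Y) = w + Y*0 = w + 0 = w)
(N(V(-2), 2) + 40)² = (¼ + 40)² = (161/4)² = 25921/16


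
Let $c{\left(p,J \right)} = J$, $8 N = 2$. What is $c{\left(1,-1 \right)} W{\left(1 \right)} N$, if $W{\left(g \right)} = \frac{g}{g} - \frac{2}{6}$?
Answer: $- \frac{1}{6} \approx -0.16667$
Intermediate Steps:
$N = \frac{1}{4}$ ($N = \frac{1}{8} \cdot 2 = \frac{1}{4} \approx 0.25$)
$W{\left(g \right)} = \frac{2}{3}$ ($W{\left(g \right)} = 1 - \frac{1}{3} = \frac{2}{3}$)
$c{\left(1,-1 \right)} W{\left(1 \right)} N = \left(-1\right) \frac{2}{3} \cdot \frac{1}{4} = \left(- \frac{2}{3}\right) \frac{1}{4} = - \frac{1}{6}$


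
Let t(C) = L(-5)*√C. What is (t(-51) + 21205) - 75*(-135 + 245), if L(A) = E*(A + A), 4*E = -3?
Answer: 12955 + 15*I*√51/2 ≈ 12955.0 + 53.561*I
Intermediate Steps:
E = -¾ (E = (¼)*(-3) = -¾ ≈ -0.75000)
L(A) = -3*A/2 (L(A) = -3*(A + A)/4 = -3*A/2)
t(C) = 15*√C/2 (t(C) = (-3/2*(-5))*√C = 15*√C/2)
(t(-51) + 21205) - 75*(-135 + 245) = (15*√(-51)/2 + 21205) - 75*(-135 + 245) = (15*(I*√51)/2 + 21205) - 75*110 = (15*I*√51/2 + 21205) - 8250 = (21205 + 15*I*√51/2) - 8250 = 12955 + 15*I*√51/2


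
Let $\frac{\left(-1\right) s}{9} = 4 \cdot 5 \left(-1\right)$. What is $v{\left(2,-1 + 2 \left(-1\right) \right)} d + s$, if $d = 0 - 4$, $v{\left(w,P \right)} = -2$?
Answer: $188$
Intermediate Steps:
$s = 180$ ($s = - 9 \cdot 4 \cdot 5 \left(-1\right) = - 9 \cdot 20 \left(-1\right) = \left(-9\right) \left(-20\right) = 180$)
$d = -4$ ($d = 0 - 4 = -4$)
$v{\left(2,-1 + 2 \left(-1\right) \right)} d + s = \left(-2\right) \left(-4\right) + 180 = 8 + 180 = 188$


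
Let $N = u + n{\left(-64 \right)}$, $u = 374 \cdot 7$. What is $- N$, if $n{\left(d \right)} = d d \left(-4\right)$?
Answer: $13766$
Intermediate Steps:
$u = 2618$
$n{\left(d \right)} = - 4 d^{2}$ ($n{\left(d \right)} = d^{2} \left(-4\right) = - 4 d^{2}$)
$N = -13766$ ($N = 2618 - 4 \left(-64\right)^{2} = 2618 - 16384 = -13766$)
$- N = \left(-1\right) \left(-13766\right) = 13766$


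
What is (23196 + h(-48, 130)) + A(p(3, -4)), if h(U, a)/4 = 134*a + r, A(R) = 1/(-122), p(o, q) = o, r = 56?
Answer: 11358199/122 ≈ 93100.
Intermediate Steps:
A(R) = -1/122
h(U, a) = 224 + 536*a (h(U, a) = 4*(134*a + 56) = 4*(56 + 134*a) = 224 + 536*a)
(23196 + h(-48, 130)) + A(p(3, -4)) = (23196 + (224 + 536*130)) - 1/122 = (23196 + (224 + 69680)) - 1/122 = (23196 + 69904) - 1/122 = 93100 - 1/122 = 11358199/122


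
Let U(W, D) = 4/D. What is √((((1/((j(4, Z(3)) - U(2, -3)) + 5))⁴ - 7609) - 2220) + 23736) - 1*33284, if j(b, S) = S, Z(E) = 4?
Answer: -33284 + 2*√3210851657/961 ≈ -33166.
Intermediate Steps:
√((((1/((j(4, Z(3)) - U(2, -3)) + 5))⁴ - 7609) - 2220) + 23736) - 1*33284 = √((((1/((4 - 4/(-3)) + 5))⁴ - 7609) - 2220) + 23736) - 1*33284 = √((((1/((4 - 4*(-1)/3) + 5))⁴ - 7609) - 2220) + 23736) - 33284 = √((((1/((4 - 1*(-4/3)) + 5))⁴ - 7609) - 2220) + 23736) - 33284 = √((((1/((4 + 4/3) + 5))⁴ - 7609) - 2220) + 23736) - 33284 = √((((1/(16/3 + 5))⁴ - 7609) - 2220) + 23736) - 33284 = √((((1/(31/3))⁴ - 7609) - 2220) + 23736) - 33284 = √((((3/31)⁴ - 7609) - 2220) + 23736) - 33284 = √(((81/923521 - 7609) - 2220) + 23736) - 33284 = √((-7027071208/923521 - 2220) + 23736) - 33284 = √(-9077287828/923521 + 23736) - 33284 = √(12843406628/923521) - 33284 = 2*√3210851657/961 - 33284 = -33284 + 2*√3210851657/961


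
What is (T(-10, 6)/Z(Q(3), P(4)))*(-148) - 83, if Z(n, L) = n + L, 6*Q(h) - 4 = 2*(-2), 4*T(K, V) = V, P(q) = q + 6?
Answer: -526/5 ≈ -105.20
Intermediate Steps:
P(q) = 6 + q
T(K, V) = V/4
Q(h) = 0 (Q(h) = 2/3 + (2*(-2))/6 = 2/3 + (1/6)*(-4) = 2/3 - 2/3 = 0)
Z(n, L) = L + n
(T(-10, 6)/Z(Q(3), P(4)))*(-148) - 83 = (((1/4)*6)/((6 + 4) + 0))*(-148) - 83 = (3/(2*(10 + 0)))*(-148) - 83 = ((3/2)/10)*(-148) - 83 = ((3/2)*(1/10))*(-148) - 83 = (3/20)*(-148) - 83 = -111/5 - 83 = -526/5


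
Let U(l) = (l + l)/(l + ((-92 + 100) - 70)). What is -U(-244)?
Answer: -244/153 ≈ -1.5948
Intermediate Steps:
U(l) = 2*l/(-62 + l) (U(l) = (2*l)/(l + (8 - 70)) = (2*l)/(l - 62) = (2*l)/(-62 + l) = 2*l/(-62 + l))
-U(-244) = -2*(-244)/(-62 - 244) = -2*(-244)/(-306) = -2*(-244)*(-1)/306 = -1*244/153 = -244/153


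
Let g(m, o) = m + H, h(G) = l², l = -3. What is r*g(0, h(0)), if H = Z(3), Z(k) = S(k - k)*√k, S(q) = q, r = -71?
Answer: 0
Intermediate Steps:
Z(k) = 0 (Z(k) = (k - k)*√k = 0*√k = 0)
H = 0
h(G) = 9 (h(G) = (-3)² = 9)
g(m, o) = m (g(m, o) = m + 0 = m)
r*g(0, h(0)) = -71*0 = 0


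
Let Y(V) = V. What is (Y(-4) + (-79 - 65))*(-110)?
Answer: 16280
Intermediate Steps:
(Y(-4) + (-79 - 65))*(-110) = (-4 + (-79 - 65))*(-110) = (-4 - 144)*(-110) = -148*(-110) = 16280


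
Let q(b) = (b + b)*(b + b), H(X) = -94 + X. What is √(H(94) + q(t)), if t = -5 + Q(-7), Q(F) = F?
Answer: 24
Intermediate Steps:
t = -12 (t = -5 - 7 = -12)
q(b) = 4*b² (q(b) = (2*b)*(2*b) = 4*b²)
√(H(94) + q(t)) = √((-94 + 94) + 4*(-12)²) = √(0 + 4*144) = √(0 + 576) = √576 = 24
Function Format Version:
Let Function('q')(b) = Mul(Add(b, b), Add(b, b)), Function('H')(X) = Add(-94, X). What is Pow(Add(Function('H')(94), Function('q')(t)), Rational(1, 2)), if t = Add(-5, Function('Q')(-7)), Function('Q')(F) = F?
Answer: 24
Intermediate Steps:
t = -12 (t = Add(-5, -7) = -12)
Function('q')(b) = Mul(4, Pow(b, 2)) (Function('q')(b) = Mul(Mul(2, b), Mul(2, b)) = Mul(4, Pow(b, 2)))
Pow(Add(Function('H')(94), Function('q')(t)), Rational(1, 2)) = Pow(Add(Add(-94, 94), Mul(4, Pow(-12, 2))), Rational(1, 2)) = Pow(Add(0, Mul(4, 144)), Rational(1, 2)) = Pow(Add(0, 576), Rational(1, 2)) = Pow(576, Rational(1, 2)) = 24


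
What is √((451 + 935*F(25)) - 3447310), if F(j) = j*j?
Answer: 2*I*√715621 ≈ 1691.9*I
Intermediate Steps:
F(j) = j²
√((451 + 935*F(25)) - 3447310) = √((451 + 935*25²) - 3447310) = √((451 + 935*625) - 3447310) = √((451 + 584375) - 3447310) = √(584826 - 3447310) = √(-2862484) = 2*I*√715621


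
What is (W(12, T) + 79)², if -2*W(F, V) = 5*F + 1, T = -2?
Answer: 9409/4 ≈ 2352.3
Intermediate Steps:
W(F, V) = -½ - 5*F/2 (W(F, V) = -(5*F + 1)/2 = -(1 + 5*F)/2 = -½ - 5*F/2)
(W(12, T) + 79)² = ((-½ - 5/2*12) + 79)² = ((-½ - 30) + 79)² = (-61/2 + 79)² = (97/2)² = 9409/4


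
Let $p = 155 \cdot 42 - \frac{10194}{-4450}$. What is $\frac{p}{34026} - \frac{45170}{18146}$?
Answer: $- \frac{526131803473}{228965774350} \approx -2.2979$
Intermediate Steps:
$p = \frac{14489847}{2225}$ ($p = 6510 - 10194 \left(- \frac{1}{4450}\right) = 6510 - - \frac{5097}{2225} = 6510 + \frac{5097}{2225} = \frac{14489847}{2225} \approx 6512.3$)
$\frac{p}{34026} - \frac{45170}{18146} = \frac{14489847}{2225 \cdot 34026} - \frac{45170}{18146} = \frac{14489847}{2225} \cdot \frac{1}{34026} - \frac{22585}{9073} = \frac{4829949}{25235950} - \frac{22585}{9073} = - \frac{526131803473}{228965774350}$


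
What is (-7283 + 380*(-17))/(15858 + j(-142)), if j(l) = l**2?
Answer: -13743/36022 ≈ -0.38152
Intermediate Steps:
(-7283 + 380*(-17))/(15858 + j(-142)) = (-7283 + 380*(-17))/(15858 + (-142)**2) = (-7283 - 6460)/(15858 + 20164) = -13743/36022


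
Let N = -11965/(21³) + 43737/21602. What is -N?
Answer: -20940061/28579446 ≈ -0.73270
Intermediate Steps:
N = 20940061/28579446 (N = -11965/9261 + 43737*(1/21602) = -11965*1/9261 + 43737/21602 = -11965/9261 + 43737/21602 = 20940061/28579446 ≈ 0.73270)
-N = -1*20940061/28579446 = -20940061/28579446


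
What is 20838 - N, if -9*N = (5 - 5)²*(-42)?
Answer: 20838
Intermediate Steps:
N = 0 (N = -(5 - 5)²*(-42)/9 = -0²*(-42)/9 = -0*(-42) = -⅑*0 = 0)
20838 - N = 20838 - 1*0 = 20838 + 0 = 20838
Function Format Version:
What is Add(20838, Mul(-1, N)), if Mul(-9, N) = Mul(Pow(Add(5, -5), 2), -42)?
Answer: 20838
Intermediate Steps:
N = 0 (N = Mul(Rational(-1, 9), Mul(Pow(Add(5, -5), 2), -42)) = Mul(Rational(-1, 9), Mul(Pow(0, 2), -42)) = Mul(Rational(-1, 9), Mul(0, -42)) = Mul(Rational(-1, 9), 0) = 0)
Add(20838, Mul(-1, N)) = Add(20838, Mul(-1, 0)) = Add(20838, 0) = 20838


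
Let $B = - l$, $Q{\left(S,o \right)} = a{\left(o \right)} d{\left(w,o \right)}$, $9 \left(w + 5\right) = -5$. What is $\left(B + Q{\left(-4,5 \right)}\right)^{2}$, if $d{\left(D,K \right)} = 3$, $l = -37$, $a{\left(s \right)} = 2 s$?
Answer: $4489$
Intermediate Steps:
$w = - \frac{50}{9}$ ($w = -5 + \frac{1}{9} \left(-5\right) = -5 - \frac{5}{9} = - \frac{50}{9} \approx -5.5556$)
$Q{\left(S,o \right)} = 6 o$ ($Q{\left(S,o \right)} = 2 o 3 = 6 o$)
$B = 37$ ($B = \left(-1\right) \left(-37\right) = 37$)
$\left(B + Q{\left(-4,5 \right)}\right)^{2} = \left(37 + 6 \cdot 5\right)^{2} = \left(37 + 30\right)^{2} = 67^{2} = 4489$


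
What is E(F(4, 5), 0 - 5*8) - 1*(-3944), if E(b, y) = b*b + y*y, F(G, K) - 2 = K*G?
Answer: 6028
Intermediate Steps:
F(G, K) = 2 + G*K (F(G, K) = 2 + K*G = 2 + G*K)
E(b, y) = b² + y²
E(F(4, 5), 0 - 5*8) - 1*(-3944) = ((2 + 4*5)² + (0 - 5*8)²) - 1*(-3944) = ((2 + 20)² + (0 - 40)²) + 3944 = (22² + (-40)²) + 3944 = (484 + 1600) + 3944 = 2084 + 3944 = 6028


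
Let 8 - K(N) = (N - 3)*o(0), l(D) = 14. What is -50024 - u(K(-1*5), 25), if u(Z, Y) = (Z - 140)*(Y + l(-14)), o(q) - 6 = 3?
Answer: -47684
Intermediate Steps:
o(q) = 9 (o(q) = 6 + 3 = 9)
K(N) = 35 - 9*N (K(N) = 8 - (N - 3)*9 = 8 - (-3 + N)*9 = 8 - (-27 + 9*N) = 8 + (27 - 9*N) = 35 - 9*N)
u(Z, Y) = (-140 + Z)*(14 + Y) (u(Z, Y) = (Z - 140)*(Y + 14) = (-140 + Z)*(14 + Y))
-50024 - u(K(-1*5), 25) = -50024 - (-1960 - 140*25 + 14*(35 - (-9)*5) + 25*(35 - (-9)*5)) = -50024 - (-1960 - 3500 + 14*(35 - 9*(-5)) + 25*(35 - 9*(-5))) = -50024 - (-1960 - 3500 + 14*(35 + 45) + 25*(35 + 45)) = -50024 - (-1960 - 3500 + 14*80 + 25*80) = -50024 - (-1960 - 3500 + 1120 + 2000) = -50024 - 1*(-2340) = -50024 + 2340 = -47684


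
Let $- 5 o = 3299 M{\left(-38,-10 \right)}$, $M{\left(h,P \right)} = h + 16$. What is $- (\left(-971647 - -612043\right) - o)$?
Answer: $\frac{1870598}{5} \approx 3.7412 \cdot 10^{5}$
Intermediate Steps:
$M{\left(h,P \right)} = 16 + h$
$o = \frac{72578}{5}$ ($o = - \frac{3299 \left(16 - 38\right)}{5} = - \frac{3299 \left(-22\right)}{5} = \left(- \frac{1}{5}\right) \left(-72578\right) = \frac{72578}{5} \approx 14516.0$)
$- (\left(-971647 - -612043\right) - o) = - (\left(-971647 - -612043\right) - \frac{72578}{5}) = - (\left(-971647 + 612043\right) - \frac{72578}{5}) = - (-359604 - \frac{72578}{5}) = \left(-1\right) \left(- \frac{1870598}{5}\right) = \frac{1870598}{5}$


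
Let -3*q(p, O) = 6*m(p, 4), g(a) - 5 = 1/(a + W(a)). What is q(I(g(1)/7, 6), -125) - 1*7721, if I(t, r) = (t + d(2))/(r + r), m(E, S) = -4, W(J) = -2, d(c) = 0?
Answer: -7713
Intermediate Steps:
g(a) = 5 + 1/(-2 + a) (g(a) = 5 + 1/(a - 2) = 5 + 1/(-2 + a))
I(t, r) = t/(2*r) (I(t, r) = (t + 0)/(r + r) = t/((2*r)) = t*(1/(2*r)) = t/(2*r))
q(p, O) = 8 (q(p, O) = -2*(-4) = -1/3*(-24) = 8)
q(I(g(1)/7, 6), -125) - 1*7721 = 8 - 1*7721 = 8 - 7721 = -7713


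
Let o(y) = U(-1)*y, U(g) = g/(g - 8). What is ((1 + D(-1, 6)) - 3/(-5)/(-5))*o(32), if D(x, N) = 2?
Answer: 256/25 ≈ 10.240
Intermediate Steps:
U(g) = g/(-8 + g)
o(y) = y/9 (o(y) = (-1/(-8 - 1))*y = (-1/(-9))*y = (-1*(-1/9))*y = y/9)
((1 + D(-1, 6)) - 3/(-5)/(-5))*o(32) = ((1 + 2) - 3/(-5)/(-5))*((1/9)*32) = (3 - 3*(-1/5)*(-1/5))*(32/9) = (3 + (3/5)*(-1/5))*(32/9) = (3 - 3/25)*(32/9) = (72/25)*(32/9) = 256/25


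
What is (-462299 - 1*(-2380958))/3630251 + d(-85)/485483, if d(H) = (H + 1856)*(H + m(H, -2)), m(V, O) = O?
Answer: 372138143970/1762425146233 ≈ 0.21115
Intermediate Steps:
d(H) = (-2 + H)*(1856 + H) (d(H) = (H + 1856)*(H - 2) = (1856 + H)*(-2 + H) = (-2 + H)*(1856 + H))
(-462299 - 1*(-2380958))/3630251 + d(-85)/485483 = (-462299 - 1*(-2380958))/3630251 + (-3712 + (-85)**2 + 1854*(-85))/485483 = (-462299 + 2380958)*(1/3630251) + (-3712 + 7225 - 157590)*(1/485483) = 1918659*(1/3630251) - 154077*1/485483 = 1918659/3630251 - 154077/485483 = 372138143970/1762425146233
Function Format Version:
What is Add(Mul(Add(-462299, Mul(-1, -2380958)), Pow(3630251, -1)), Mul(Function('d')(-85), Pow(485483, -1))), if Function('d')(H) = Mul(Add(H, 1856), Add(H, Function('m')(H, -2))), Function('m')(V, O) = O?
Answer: Rational(372138143970, 1762425146233) ≈ 0.21115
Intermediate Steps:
Function('d')(H) = Mul(Add(-2, H), Add(1856, H)) (Function('d')(H) = Mul(Add(H, 1856), Add(H, -2)) = Mul(Add(1856, H), Add(-2, H)) = Mul(Add(-2, H), Add(1856, H)))
Add(Mul(Add(-462299, Mul(-1, -2380958)), Pow(3630251, -1)), Mul(Function('d')(-85), Pow(485483, -1))) = Add(Mul(Add(-462299, Mul(-1, -2380958)), Pow(3630251, -1)), Mul(Add(-3712, Pow(-85, 2), Mul(1854, -85)), Pow(485483, -1))) = Add(Mul(Add(-462299, 2380958), Rational(1, 3630251)), Mul(Add(-3712, 7225, -157590), Rational(1, 485483))) = Add(Mul(1918659, Rational(1, 3630251)), Mul(-154077, Rational(1, 485483))) = Add(Rational(1918659, 3630251), Rational(-154077, 485483)) = Rational(372138143970, 1762425146233)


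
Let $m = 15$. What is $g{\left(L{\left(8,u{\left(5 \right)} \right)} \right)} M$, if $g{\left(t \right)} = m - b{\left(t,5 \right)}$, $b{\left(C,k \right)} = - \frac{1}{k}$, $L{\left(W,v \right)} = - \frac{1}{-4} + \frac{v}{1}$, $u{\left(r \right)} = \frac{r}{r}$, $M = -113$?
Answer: $- \frac{8588}{5} \approx -1717.6$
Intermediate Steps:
$u{\left(r \right)} = 1$
$L{\left(W,v \right)} = \frac{1}{4} + v$ ($L{\left(W,v \right)} = \left(-1\right) \left(- \frac{1}{4}\right) + v 1 = \frac{1}{4} + v$)
$g{\left(t \right)} = \frac{76}{5}$ ($g{\left(t \right)} = 15 - - \frac{1}{5} = 15 + \frac{1}{5} = \frac{76}{5}$)
$g{\left(L{\left(8,u{\left(5 \right)} \right)} \right)} M = \frac{76}{5} \left(-113\right) = - \frac{8588}{5}$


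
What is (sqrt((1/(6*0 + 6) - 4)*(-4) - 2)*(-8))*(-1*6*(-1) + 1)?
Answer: -112*sqrt(30)/3 ≈ -204.48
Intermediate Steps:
(sqrt((1/(6*0 + 6) - 4)*(-4) - 2)*(-8))*(-1*6*(-1) + 1) = (sqrt((1/(0 + 6) - 4)*(-4) - 2)*(-8))*(-6*(-1) + 1) = (sqrt((1/6 - 4)*(-4) - 2)*(-8))*(6 + 1) = (sqrt((1/6 - 4)*(-4) - 2)*(-8))*7 = (sqrt(-23/6*(-4) - 2)*(-8))*7 = (sqrt(46/3 - 2)*(-8))*7 = (sqrt(40/3)*(-8))*7 = ((2*sqrt(30)/3)*(-8))*7 = -16*sqrt(30)/3*7 = -112*sqrt(30)/3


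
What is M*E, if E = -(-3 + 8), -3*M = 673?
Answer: 3365/3 ≈ 1121.7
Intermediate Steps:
M = -673/3 (M = -1/3*673 = -673/3 ≈ -224.33)
E = -5 (E = -1*5 = -5)
M*E = -673/3*(-5) = 3365/3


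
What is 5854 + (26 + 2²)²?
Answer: 6754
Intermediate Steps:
5854 + (26 + 2²)² = 5854 + (26 + 4)² = 5854 + 30² = 5854 + 900 = 6754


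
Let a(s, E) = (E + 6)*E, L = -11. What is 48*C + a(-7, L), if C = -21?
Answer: -953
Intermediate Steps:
a(s, E) = E*(6 + E) (a(s, E) = (6 + E)*E = E*(6 + E))
48*C + a(-7, L) = 48*(-21) - 11*(6 - 11) = -1008 - 11*(-5) = -1008 + 55 = -953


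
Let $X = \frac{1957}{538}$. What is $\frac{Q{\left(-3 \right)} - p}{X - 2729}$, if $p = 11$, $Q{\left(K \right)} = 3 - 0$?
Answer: $\frac{4304}{1466245} \approx 0.0029354$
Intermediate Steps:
$Q{\left(K \right)} = 3$ ($Q{\left(K \right)} = 3 + 0 = 3$)
$X = \frac{1957}{538}$ ($X = 1957 \cdot \frac{1}{538} = \frac{1957}{538} \approx 3.6375$)
$\frac{Q{\left(-3 \right)} - p}{X - 2729} = \frac{3 - 11}{\frac{1957}{538} - 2729} = \frac{3 - 11}{- \frac{1466245}{538}} = \left(-8\right) \left(- \frac{538}{1466245}\right) = \frac{4304}{1466245}$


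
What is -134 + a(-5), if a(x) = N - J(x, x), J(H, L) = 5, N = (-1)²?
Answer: -138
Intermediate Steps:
N = 1
a(x) = -4 (a(x) = 1 - 1*5 = 1 - 5 = -4)
-134 + a(-5) = -134 - 4 = -138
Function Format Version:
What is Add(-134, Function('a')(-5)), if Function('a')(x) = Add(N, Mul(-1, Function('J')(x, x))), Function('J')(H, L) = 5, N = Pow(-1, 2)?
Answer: -138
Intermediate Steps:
N = 1
Function('a')(x) = -4 (Function('a')(x) = Add(1, Mul(-1, 5)) = Add(1, -5) = -4)
Add(-134, Function('a')(-5)) = Add(-134, -4) = -138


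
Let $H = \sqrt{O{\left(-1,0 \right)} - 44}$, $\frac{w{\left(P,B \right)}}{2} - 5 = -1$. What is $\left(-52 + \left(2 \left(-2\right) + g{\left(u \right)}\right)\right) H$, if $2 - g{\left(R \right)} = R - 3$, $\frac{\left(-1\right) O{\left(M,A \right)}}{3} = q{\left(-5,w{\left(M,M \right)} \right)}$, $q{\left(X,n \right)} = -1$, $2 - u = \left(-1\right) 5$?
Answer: $- 58 i \sqrt{41} \approx - 371.38 i$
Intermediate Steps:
$u = 7$ ($u = 2 - \left(-1\right) 5 = 2 - -5 = 2 + 5 = 7$)
$w{\left(P,B \right)} = 8$ ($w{\left(P,B \right)} = 10 + 2 \left(-1\right) = 10 - 2 = 8$)
$O{\left(M,A \right)} = 3$ ($O{\left(M,A \right)} = \left(-3\right) \left(-1\right) = 3$)
$g{\left(R \right)} = 5 - R$ ($g{\left(R \right)} = 2 - \left(R - 3\right) = 2 - \left(-3 + R\right) = 5 - R$)
$H = i \sqrt{41}$ ($H = \sqrt{3 - 44} = \sqrt{-41} = i \sqrt{41} \approx 6.4031 i$)
$\left(-52 + \left(2 \left(-2\right) + g{\left(u \right)}\right)\right) H = \left(-52 + \left(2 \left(-2\right) + \left(5 - 7\right)\right)\right) i \sqrt{41} = \left(-52 + \left(-4 + \left(5 - 7\right)\right)\right) i \sqrt{41} = \left(-52 - 6\right) i \sqrt{41} = - 58 i \sqrt{41}$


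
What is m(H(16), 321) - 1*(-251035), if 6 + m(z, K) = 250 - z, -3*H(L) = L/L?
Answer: 753838/3 ≈ 2.5128e+5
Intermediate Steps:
H(L) = -⅓ (H(L) = -L/(3*L) = -⅓*1 = -⅓)
m(z, K) = 244 - z (m(z, K) = -6 + (250 - z) = 244 - z)
m(H(16), 321) - 1*(-251035) = (244 - 1*(-⅓)) - 1*(-251035) = (244 + ⅓) + 251035 = 733/3 + 251035 = 753838/3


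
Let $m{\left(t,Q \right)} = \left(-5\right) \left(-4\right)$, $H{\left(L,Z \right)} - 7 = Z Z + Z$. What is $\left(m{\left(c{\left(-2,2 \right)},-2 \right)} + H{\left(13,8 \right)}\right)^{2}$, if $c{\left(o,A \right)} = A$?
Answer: $9801$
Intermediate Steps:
$H{\left(L,Z \right)} = 7 + Z + Z^{2}$ ($H{\left(L,Z \right)} = 7 + \left(Z Z + Z\right) = 7 + \left(Z^{2} + Z\right) = 7 + \left(Z + Z^{2}\right) = 7 + Z + Z^{2}$)
$m{\left(t,Q \right)} = 20$
$\left(m{\left(c{\left(-2,2 \right)},-2 \right)} + H{\left(13,8 \right)}\right)^{2} = \left(20 + \left(7 + 8 + 8^{2}\right)\right)^{2} = \left(20 + \left(7 + 8 + 64\right)\right)^{2} = \left(20 + 79\right)^{2} = 99^{2} = 9801$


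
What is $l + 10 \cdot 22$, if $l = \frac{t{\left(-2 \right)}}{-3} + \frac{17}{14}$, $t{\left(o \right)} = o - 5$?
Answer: $\frac{9389}{42} \approx 223.55$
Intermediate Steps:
$t{\left(o \right)} = -5 + o$
$l = \frac{149}{42}$ ($l = \frac{-5 - 2}{-3} + \frac{17}{14} = \left(-7\right) \left(- \frac{1}{3}\right) + 17 \cdot \frac{1}{14} = \frac{7}{3} + \frac{17}{14} = \frac{149}{42} \approx 3.5476$)
$l + 10 \cdot 22 = \frac{149}{42} + 10 \cdot 22 = \frac{149}{42} + 220 = \frac{9389}{42}$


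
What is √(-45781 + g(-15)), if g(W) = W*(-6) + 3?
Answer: 2*I*√11422 ≈ 213.75*I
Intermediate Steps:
g(W) = 3 - 6*W (g(W) = -6*W + 3 = 3 - 6*W)
√(-45781 + g(-15)) = √(-45781 + (3 - 6*(-15))) = √(-45781 + (3 + 90)) = √(-45781 + 93) = √(-45688) = 2*I*√11422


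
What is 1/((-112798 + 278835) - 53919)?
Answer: 1/112118 ≈ 8.9192e-6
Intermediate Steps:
1/((-112798 + 278835) - 53919) = 1/(166037 - 53919) = 1/112118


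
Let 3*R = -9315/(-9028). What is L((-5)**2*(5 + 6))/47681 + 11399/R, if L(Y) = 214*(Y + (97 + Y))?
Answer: 4907289823222/148049505 ≈ 33146.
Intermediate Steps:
R = 3105/9028 (R = (-9315/(-9028))/3 = (-9315*(-1/9028))/3 = (1/3)*(9315/9028) = 3105/9028 ≈ 0.34393)
L(Y) = 20758 + 428*Y (L(Y) = 214*(97 + 2*Y) = 20758 + 428*Y)
L((-5)**2*(5 + 6))/47681 + 11399/R = (20758 + 428*((-5)**2*(5 + 6)))/47681 + 11399/(3105/9028) = (20758 + 428*(25*11))*(1/47681) + 11399*(9028/3105) = (20758 + 428*275)*(1/47681) + 102910172/3105 = (20758 + 117700)*(1/47681) + 102910172/3105 = 138458*(1/47681) + 102910172/3105 = 138458/47681 + 102910172/3105 = 4907289823222/148049505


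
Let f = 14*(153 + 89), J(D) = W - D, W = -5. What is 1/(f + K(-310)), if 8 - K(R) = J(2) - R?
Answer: 1/3093 ≈ 0.00032331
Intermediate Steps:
J(D) = -5 - D
f = 3388 (f = 14*242 = 3388)
K(R) = 15 + R (K(R) = 8 - ((-5 - 1*2) - R) = 8 - ((-5 - 2) - R) = 8 - (-7 - R) = 8 + (7 + R) = 15 + R)
1/(f + K(-310)) = 1/(3388 + (15 - 310)) = 1/(3388 - 295) = 1/3093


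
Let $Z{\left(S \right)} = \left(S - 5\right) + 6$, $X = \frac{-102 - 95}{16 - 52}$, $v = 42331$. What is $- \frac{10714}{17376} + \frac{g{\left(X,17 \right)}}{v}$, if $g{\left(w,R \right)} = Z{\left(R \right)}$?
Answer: $- \frac{226610783}{367771728} \approx -0.61617$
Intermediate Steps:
$X = \frac{197}{36}$ ($X = - \frac{197}{-36} = \left(-197\right) \left(- \frac{1}{36}\right) = \frac{197}{36} \approx 5.4722$)
$Z{\left(S \right)} = 1 + S$ ($Z{\left(S \right)} = \left(-5 + S\right) + 6 = 1 + S$)
$g{\left(w,R \right)} = 1 + R$
$- \frac{10714}{17376} + \frac{g{\left(X,17 \right)}}{v} = - \frac{10714}{17376} + \frac{1 + 17}{42331} = \left(-10714\right) \frac{1}{17376} + 18 \cdot \frac{1}{42331} = - \frac{5357}{8688} + \frac{18}{42331} = - \frac{226610783}{367771728}$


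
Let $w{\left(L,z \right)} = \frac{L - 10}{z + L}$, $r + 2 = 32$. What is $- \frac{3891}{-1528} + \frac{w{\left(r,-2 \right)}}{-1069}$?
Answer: $\frac{29108713}{11434024} \approx 2.5458$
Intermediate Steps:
$r = 30$ ($r = -2 + 32 = 30$)
$w{\left(L,z \right)} = \frac{-10 + L}{L + z}$
$- \frac{3891}{-1528} + \frac{w{\left(r,-2 \right)}}{-1069} = - \frac{3891}{-1528} + \frac{\frac{1}{30 - 2} \left(-10 + 30\right)}{-1069} = \left(-3891\right) \left(- \frac{1}{1528}\right) + \frac{1}{28} \cdot 20 \left(- \frac{1}{1069}\right) = \frac{3891}{1528} + \frac{1}{28} \cdot 20 \left(- \frac{1}{1069}\right) = \frac{3891}{1528} + \frac{5}{7} \left(- \frac{1}{1069}\right) = \frac{3891}{1528} - \frac{5}{7483} = \frac{29108713}{11434024}$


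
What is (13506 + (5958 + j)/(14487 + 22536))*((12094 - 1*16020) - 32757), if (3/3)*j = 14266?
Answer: -18343439136746/37023 ≈ -4.9546e+8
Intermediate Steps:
j = 14266
(13506 + (5958 + j)/(14487 + 22536))*((12094 - 1*16020) - 32757) = (13506 + (5958 + 14266)/(14487 + 22536))*((12094 - 1*16020) - 32757) = (13506 + 20224/37023)*((12094 - 16020) - 32757) = (13506 + 20224*(1/37023))*(-3926 - 32757) = (13506 + 20224/37023)*(-36683) = (500052862/37023)*(-36683) = -18343439136746/37023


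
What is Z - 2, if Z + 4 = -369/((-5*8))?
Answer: 129/40 ≈ 3.2250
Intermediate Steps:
Z = 209/40 (Z = -4 - 369/((-5*8)) = -4 - 369/(-40) = -4 - 369*(-1/40) = -4 + 369/40 = 209/40 ≈ 5.2250)
Z - 2 = 209/40 - 2 = 129/40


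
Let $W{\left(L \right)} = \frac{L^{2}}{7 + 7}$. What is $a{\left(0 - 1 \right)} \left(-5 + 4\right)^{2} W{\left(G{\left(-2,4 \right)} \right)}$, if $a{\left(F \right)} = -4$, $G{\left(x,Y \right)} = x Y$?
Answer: $- \frac{128}{7} \approx -18.286$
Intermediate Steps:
$G{\left(x,Y \right)} = Y x$
$W{\left(L \right)} = \frac{L^{2}}{14}$
$a{\left(0 - 1 \right)} \left(-5 + 4\right)^{2} W{\left(G{\left(-2,4 \right)} \right)} = - 4 \left(-5 + 4\right)^{2} \frac{\left(4 \left(-2\right)\right)^{2}}{14} = - 4 \left(-1\right)^{2} \frac{\left(-8\right)^{2}}{14} = \left(-4\right) 1 \cdot \frac{1}{14} \cdot 64 = \left(-4\right) \frac{32}{7} = - \frac{128}{7}$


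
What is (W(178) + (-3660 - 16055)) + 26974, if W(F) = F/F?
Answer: 7260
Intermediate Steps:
W(F) = 1
(W(178) + (-3660 - 16055)) + 26974 = (1 + (-3660 - 16055)) + 26974 = (1 - 19715) + 26974 = -19714 + 26974 = 7260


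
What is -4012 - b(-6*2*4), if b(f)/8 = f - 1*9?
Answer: -3556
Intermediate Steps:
b(f) = -72 + 8*f (b(f) = 8*(f - 1*9) = 8*(f - 9) = 8*(-9 + f) = -72 + 8*f)
-4012 - b(-6*2*4) = -4012 - (-72 + 8*(-6*2*4)) = -4012 - (-72 + 8*(-12*4)) = -4012 - (-72 + 8*(-48)) = -4012 - (-72 - 384) = -4012 - 1*(-456) = -4012 + 456 = -3556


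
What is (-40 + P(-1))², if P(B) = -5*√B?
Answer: 1575 + 400*I ≈ 1575.0 + 400.0*I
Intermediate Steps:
(-40 + P(-1))² = (-40 - 5*I)²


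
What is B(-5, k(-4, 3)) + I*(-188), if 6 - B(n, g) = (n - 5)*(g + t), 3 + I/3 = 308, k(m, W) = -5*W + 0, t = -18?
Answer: -172344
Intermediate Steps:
k(m, W) = -5*W
I = 915 (I = -9 + 3*308 = -9 + 924 = 915)
B(n, g) = 6 - (-18 + g)*(-5 + n) (B(n, g) = 6 - (n - 5)*(g - 18) = 6 - (-5 + n)*(-18 + g) = 6 - (-18 + g)*(-5 + n))
B(-5, k(-4, 3)) + I*(-188) = (-84 + 5*(-5*3) + 18*(-5) - 1*(-5*3)*(-5)) + 915*(-188) = (-84 + 5*(-15) - 90 - 1*(-15)*(-5)) - 172020 = (-84 - 75 - 90 - 75) - 172020 = -324 - 172020 = -172344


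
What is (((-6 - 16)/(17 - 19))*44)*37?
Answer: 17908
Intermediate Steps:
(((-6 - 16)/(17 - 19))*44)*37 = (-22/(-2)*44)*37 = (-22*(-1/2)*44)*37 = (11*44)*37 = 484*37 = 17908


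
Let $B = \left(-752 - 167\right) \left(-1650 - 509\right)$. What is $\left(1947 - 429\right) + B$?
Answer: $1985639$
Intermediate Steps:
$B = 1984121$ ($B = \left(-919\right) \left(-2159\right) = 1984121$)
$\left(1947 - 429\right) + B = \left(1947 - 429\right) + 1984121 = 1518 + 1984121 = 1985639$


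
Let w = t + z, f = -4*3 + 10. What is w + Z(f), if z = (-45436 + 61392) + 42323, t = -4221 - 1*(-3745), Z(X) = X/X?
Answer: 57804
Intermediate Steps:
f = -2 (f = -12 + 10 = -2)
Z(X) = 1
t = -476 (t = -4221 + 3745 = -476)
z = 58279 (z = 15956 + 42323 = 58279)
w = 57803 (w = -476 + 58279 = 57803)
w + Z(f) = 57803 + 1 = 57804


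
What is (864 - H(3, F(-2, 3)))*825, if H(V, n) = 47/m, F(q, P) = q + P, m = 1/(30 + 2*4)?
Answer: -760650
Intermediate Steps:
m = 1/38 (m = 1/(30 + 8) = 1/38 ≈ 0.026316)
F(q, P) = P + q
H(V, n) = 1786 (H(V, n) = 47/(1/38) = 47*38 = 1786)
(864 - H(3, F(-2, 3)))*825 = (864 - 1*1786)*825 = (864 - 1786)*825 = -922*825 = -760650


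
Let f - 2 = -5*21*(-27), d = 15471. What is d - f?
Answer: 12634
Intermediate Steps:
f = 2837 (f = 2 - 5*21*(-27) = 2 - 105*(-27) = 2 + 2835 = 2837)
d - f = 15471 - 1*2837 = 15471 - 2837 = 12634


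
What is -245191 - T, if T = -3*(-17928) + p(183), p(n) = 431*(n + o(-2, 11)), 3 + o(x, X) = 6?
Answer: -379141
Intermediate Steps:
o(x, X) = 3 (o(x, X) = -3 + 6 = 3)
p(n) = 1293 + 431*n (p(n) = 431*(n + 3) = 431*(3 + n) = 1293 + 431*n)
T = 133950 (T = -3*(-17928) + (1293 + 431*183) = 53784 + (1293 + 78873) = 53784 + 80166 = 133950)
-245191 - T = -245191 - 1*133950 = -245191 - 133950 = -379141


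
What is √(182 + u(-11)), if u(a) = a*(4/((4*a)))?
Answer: √183 ≈ 13.528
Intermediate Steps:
u(a) = 1 (u(a) = a*(4*(1/(4*a))) = a/a = 1)
√(182 + u(-11)) = √(182 + 1) = √183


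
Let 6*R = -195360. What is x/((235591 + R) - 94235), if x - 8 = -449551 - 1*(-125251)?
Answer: -81073/27199 ≈ -2.9807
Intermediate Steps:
R = -32560 (R = (⅙)*(-195360) = -32560)
x = -324292 (x = 8 + (-449551 - 1*(-125251)) = 8 + (-449551 + 125251) = 8 - 324300 = -324292)
x/((235591 + R) - 94235) = -324292/((235591 - 32560) - 94235) = -324292/(203031 - 94235) = -324292/108796 = -324292*1/108796 = -81073/27199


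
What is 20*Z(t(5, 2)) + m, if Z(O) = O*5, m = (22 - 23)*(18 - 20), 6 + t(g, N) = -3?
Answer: -898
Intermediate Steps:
t(g, N) = -9 (t(g, N) = -6 - 3 = -9)
m = 2 (m = -1*(-2) = 2)
Z(O) = 5*O
20*Z(t(5, 2)) + m = 20*(5*(-9)) + 2 = 20*(-45) + 2 = -900 + 2 = -898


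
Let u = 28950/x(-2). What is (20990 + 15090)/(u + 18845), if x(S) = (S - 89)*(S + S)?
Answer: 119392/62623 ≈ 1.9065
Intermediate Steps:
x(S) = 2*S*(-89 + S) (x(S) = (-89 + S)*(2*S) = 2*S*(-89 + S))
u = 14475/182 (u = 28950/((2*(-2)*(-89 - 2))) = 28950/((2*(-2)*(-91))) = 28950/364 = 28950*(1/364) = 14475/182 ≈ 79.533)
(20990 + 15090)/(u + 18845) = (20990 + 15090)/(14475/182 + 18845) = 36080/(3444265/182) = 36080*(182/3444265) = 119392/62623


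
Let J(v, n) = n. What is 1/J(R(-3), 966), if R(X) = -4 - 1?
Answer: 1/966 ≈ 0.0010352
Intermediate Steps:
R(X) = -5
1/J(R(-3), 966) = 1/966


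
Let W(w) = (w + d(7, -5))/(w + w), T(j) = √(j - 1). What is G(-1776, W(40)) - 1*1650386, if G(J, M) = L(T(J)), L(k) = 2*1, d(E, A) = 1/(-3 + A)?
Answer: -1650384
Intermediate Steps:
T(j) = √(-1 + j)
L(k) = 2
W(w) = (-⅛ + w)/(2*w) (W(w) = (w + 1/(-3 - 5))/(w + w) = (w + 1/(-8))/((2*w)) = (w - ⅛)*(1/(2*w)) = (-⅛ + w)*(1/(2*w)) = (-⅛ + w)/(2*w))
G(J, M) = 2
G(-1776, W(40)) - 1*1650386 = 2 - 1*1650386 = 2 - 1650386 = -1650384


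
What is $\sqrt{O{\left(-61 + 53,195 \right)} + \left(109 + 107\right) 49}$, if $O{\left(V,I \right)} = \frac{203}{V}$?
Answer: $\frac{\sqrt{168938}}{4} \approx 102.76$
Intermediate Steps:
$\sqrt{O{\left(-61 + 53,195 \right)} + \left(109 + 107\right) 49} = \sqrt{\frac{203}{-61 + 53} + \left(109 + 107\right) 49} = \sqrt{\frac{203}{-8} + 216 \cdot 49} = \sqrt{203 \left(- \frac{1}{8}\right) + 10584} = \sqrt{- \frac{203}{8} + 10584} = \sqrt{\frac{84469}{8}} = \frac{\sqrt{168938}}{4}$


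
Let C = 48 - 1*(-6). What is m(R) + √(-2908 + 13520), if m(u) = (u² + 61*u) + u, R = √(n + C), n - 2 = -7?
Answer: 483 + 2*√2653 ≈ 586.01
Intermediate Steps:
n = -5 (n = 2 - 7 = -5)
C = 54 (C = 48 + 6 = 54)
R = 7 (R = √(-5 + 54) = √49 = 7)
m(u) = u² + 62*u
m(R) + √(-2908 + 13520) = 7*(62 + 7) + √(-2908 + 13520) = 7*69 + √10612 = 483 + 2*√2653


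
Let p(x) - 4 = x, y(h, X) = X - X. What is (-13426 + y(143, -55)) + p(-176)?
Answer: -13598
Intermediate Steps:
y(h, X) = 0
p(x) = 4 + x
(-13426 + y(143, -55)) + p(-176) = (-13426 + 0) + (4 - 176) = -13426 - 172 = -13598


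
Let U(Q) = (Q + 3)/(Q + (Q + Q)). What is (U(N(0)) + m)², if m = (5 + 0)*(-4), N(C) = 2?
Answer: 13225/36 ≈ 367.36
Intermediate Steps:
m = -20 (m = 5*(-4) = -20)
U(Q) = (3 + Q)/(3*Q) (U(Q) = (3 + Q)/(Q + 2*Q) = (3 + Q)/((3*Q)) = (3 + Q)*(1/(3*Q)) = (3 + Q)/(3*Q))
(U(N(0)) + m)² = ((⅓)*(3 + 2)/2 - 20)² = ((⅓)*(½)*5 - 20)² = (⅚ - 20)² = (-115/6)² = 13225/36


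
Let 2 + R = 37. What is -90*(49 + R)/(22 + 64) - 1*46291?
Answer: -1994293/43 ≈ -46379.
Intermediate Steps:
R = 35 (R = -2 + 37 = 35)
-90*(49 + R)/(22 + 64) - 1*46291 = -90*(49 + 35)/(22 + 64) - 1*46291 = -7560/86 - 46291 = -90*42/43 - 46291 = -3780/43 - 46291 = -1994293/43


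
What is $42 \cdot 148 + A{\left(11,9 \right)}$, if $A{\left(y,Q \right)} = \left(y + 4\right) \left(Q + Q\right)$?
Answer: $6486$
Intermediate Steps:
$A{\left(y,Q \right)} = 2 Q \left(4 + y\right)$ ($A{\left(y,Q \right)} = \left(4 + y\right) 2 Q = 2 Q \left(4 + y\right)$)
$42 \cdot 148 + A{\left(11,9 \right)} = 42 \cdot 148 + 2 \cdot 9 \left(4 + 11\right) = 6216 + 2 \cdot 9 \cdot 15 = 6216 + 270 = 6486$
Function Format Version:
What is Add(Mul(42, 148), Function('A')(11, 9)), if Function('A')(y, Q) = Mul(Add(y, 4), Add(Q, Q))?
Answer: 6486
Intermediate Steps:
Function('A')(y, Q) = Mul(2, Q, Add(4, y)) (Function('A')(y, Q) = Mul(Add(4, y), Mul(2, Q)) = Mul(2, Q, Add(4, y)))
Add(Mul(42, 148), Function('A')(11, 9)) = Add(Mul(42, 148), Mul(2, 9, Add(4, 11))) = Add(6216, Mul(2, 9, 15)) = Add(6216, 270) = 6486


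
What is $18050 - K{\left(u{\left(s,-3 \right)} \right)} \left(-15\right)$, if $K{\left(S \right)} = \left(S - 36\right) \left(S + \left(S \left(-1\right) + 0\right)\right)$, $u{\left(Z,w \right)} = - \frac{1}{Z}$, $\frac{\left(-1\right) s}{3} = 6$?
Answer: $18050$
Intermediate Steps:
$s = -18$ ($s = \left(-3\right) 6 = -18$)
$K{\left(S \right)} = 0$ ($K{\left(S \right)} = \left(-36 + S\right) \left(S + \left(- S + 0\right)\right) = \left(-36 + S\right) \left(S - S\right) = \left(-36 + S\right) 0 = 0$)
$18050 - K{\left(u{\left(s,-3 \right)} \right)} \left(-15\right) = 18050 - 0 \left(-15\right) = 18050 - 0 = 18050 + 0 = 18050$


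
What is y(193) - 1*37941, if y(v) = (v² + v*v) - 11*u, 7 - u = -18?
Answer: 36282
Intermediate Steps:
u = 25 (u = 7 - 1*(-18) = 7 + 18 = 25)
y(v) = -275 + 2*v² (y(v) = (v² + v*v) - 11*25 = (v² + v²) - 275 = 2*v² - 275 = -275 + 2*v²)
y(193) - 1*37941 = (-275 + 2*193²) - 1*37941 = (-275 + 2*37249) - 37941 = (-275 + 74498) - 37941 = 74223 - 37941 = 36282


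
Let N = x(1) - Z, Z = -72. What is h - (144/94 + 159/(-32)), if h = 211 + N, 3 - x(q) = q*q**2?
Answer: 433809/1504 ≈ 288.44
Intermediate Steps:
x(q) = 3 - q**3 (x(q) = 3 - q*q**2 = 3 - q**3)
N = 74 (N = (3 - 1*1**3) - 1*(-72) = (3 - 1*1) + 72 = (3 - 1) + 72 = 2 + 72 = 74)
h = 285 (h = 211 + 74 = 285)
h - (144/94 + 159/(-32)) = 285 - (144/94 + 159/(-32)) = 285 - (144*(1/94) + 159*(-1/32)) = 285 - (72/47 - 159/32) = 285 - 1*(-5169/1504) = 285 + 5169/1504 = 433809/1504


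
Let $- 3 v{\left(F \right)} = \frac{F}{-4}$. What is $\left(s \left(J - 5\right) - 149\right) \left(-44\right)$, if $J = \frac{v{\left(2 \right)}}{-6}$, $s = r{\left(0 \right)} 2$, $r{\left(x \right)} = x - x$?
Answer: $6556$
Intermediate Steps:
$r{\left(x \right)} = 0$
$v{\left(F \right)} = \frac{F}{12}$ ($v{\left(F \right)} = - \frac{F \frac{1}{-4}}{3} = - \frac{F \left(- \frac{1}{4}\right)}{3} = - \frac{\left(- \frac{1}{4}\right) F}{3} = \frac{F}{12}$)
$s = 0$ ($s = 0 \cdot 2 = 0$)
$J = - \frac{1}{36}$ ($J = \frac{\frac{1}{12} \cdot 2}{-6} = \frac{1}{6} \left(- \frac{1}{6}\right) = - \frac{1}{36} \approx -0.027778$)
$\left(s \left(J - 5\right) - 149\right) \left(-44\right) = \left(0 \left(- \frac{1}{36} - 5\right) - 149\right) \left(-44\right) = \left(0 \left(- \frac{181}{36}\right) - 149\right) \left(-44\right) = \left(0 - 149\right) \left(-44\right) = \left(-149\right) \left(-44\right) = 6556$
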